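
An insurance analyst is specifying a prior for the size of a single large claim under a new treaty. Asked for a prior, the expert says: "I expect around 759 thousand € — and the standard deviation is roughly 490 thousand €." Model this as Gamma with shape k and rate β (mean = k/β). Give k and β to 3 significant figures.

For Gamma(k, rate β): mean = k/β, variance = k/β², so CV = 1/√k.
CV = SD/mean = 490/759 = 0.6456, hence k = 1/CV² = 2.4.
Then β = k/mean = 2.4/759 = 0.00316.

k ≈ 2.4, β ≈ 0.00316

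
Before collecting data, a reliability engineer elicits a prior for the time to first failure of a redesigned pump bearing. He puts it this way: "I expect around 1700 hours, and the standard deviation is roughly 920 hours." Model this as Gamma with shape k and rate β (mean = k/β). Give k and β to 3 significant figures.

For Gamma(k, rate β): mean = k/β, variance = k/β², so CV = 1/√k.
CV = SD/mean = 920/1700 = 0.5412, hence k = 1/CV² = 3.41.
Then β = k/mean = 3.41/1700 = 0.00201.

k ≈ 3.41, β ≈ 0.00201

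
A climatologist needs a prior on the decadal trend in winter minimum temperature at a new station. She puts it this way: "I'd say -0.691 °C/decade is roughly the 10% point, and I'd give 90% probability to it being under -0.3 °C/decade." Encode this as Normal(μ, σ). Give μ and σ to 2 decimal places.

μ = -0.50, σ = 0.15

For Normal(μ,σ), the p-quantile is μ + z_p·σ. Here z_{0.1} = -1.282, z_{0.9} = 1.282.
So -0.691 = μ − 1.282σ and -0.3 = μ + 1.282σ.
Subtracting: σ = (-0.3 − -0.691)/(1.282 − (-1.282)) = 0.15.
Then μ = -0.691 − (-1.282)·0.15 = -0.50.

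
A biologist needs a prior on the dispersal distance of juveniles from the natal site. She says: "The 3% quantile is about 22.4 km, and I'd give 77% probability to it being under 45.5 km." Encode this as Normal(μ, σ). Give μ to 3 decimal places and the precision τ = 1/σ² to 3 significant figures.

For Normal(μ,σ), the p-quantile is μ + z_p·σ. Here z_{0.03} = -1.881, z_{0.77} = 0.7388.
So 22.4 = μ − 1.881σ and 45.5 = μ + 0.7388σ.
Subtracting: σ = (45.5 − 22.4)/(0.7388 − (-1.881)) = 8.818.
Then μ = 22.4 − (-1.881)·8.818 = 38.985.
Precision τ = 1/σ² = 1/8.818² = 0.0129.

μ = 38.985, τ = 0.0129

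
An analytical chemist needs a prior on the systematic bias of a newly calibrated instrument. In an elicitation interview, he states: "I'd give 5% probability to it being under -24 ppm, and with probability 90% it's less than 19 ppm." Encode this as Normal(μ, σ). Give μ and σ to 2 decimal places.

μ = 0.17, σ = 14.69

For Normal(μ,σ), the p-quantile is μ + z_p·σ. Here z_{0.05} = -1.645, z_{0.9} = 1.282.
So -24 = μ − 1.645σ and 19 = μ + 1.282σ.
Subtracting: σ = (19 − -24)/(1.282 − (-1.645)) = 14.69.
Then μ = -24 − (-1.645)·14.69 = 0.17.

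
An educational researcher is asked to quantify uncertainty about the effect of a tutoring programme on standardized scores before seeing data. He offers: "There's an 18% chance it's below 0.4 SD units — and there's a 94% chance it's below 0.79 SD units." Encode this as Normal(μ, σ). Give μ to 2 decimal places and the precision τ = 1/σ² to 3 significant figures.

For Normal(μ,σ), the p-quantile is μ + z_p·σ. Here z_{0.18} = -0.9154, z_{0.94} = 1.555.
So 0.4 = μ − 0.9154σ and 0.79 = μ + 1.555σ.
Subtracting: σ = (0.79 − 0.4)/(1.555 − (-0.9154)) = 0.16.
Then μ = 0.4 − (-0.9154)·0.16 = 0.54.
Precision τ = 1/σ² = 1/0.1579² = 40.1.

μ = 0.54, τ = 40.1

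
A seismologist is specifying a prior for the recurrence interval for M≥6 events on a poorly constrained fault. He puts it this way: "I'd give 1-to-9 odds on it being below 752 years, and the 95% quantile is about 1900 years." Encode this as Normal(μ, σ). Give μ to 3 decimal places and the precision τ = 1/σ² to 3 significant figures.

μ = 1254.740, τ = 6.5e-06

The p-quantile of Normal(μ,σ) is μ + z_p·σ, with z_{0.1} = -1.282 and z_{0.95} = 1.645.
Eliminate σ: μ = (z₂·x₁ − z₁·x₂)/(z₂ − z₁) = (1.645·752 − (-1.282)·1900)/2.926 = 1254.740.
Then σ = (x₂ − x₁)/(z₂ − z₁) = (1900 − 752)/2.926 = 392.290.
Precision τ = 1/σ² = 1/392.3² = 6.5e-06.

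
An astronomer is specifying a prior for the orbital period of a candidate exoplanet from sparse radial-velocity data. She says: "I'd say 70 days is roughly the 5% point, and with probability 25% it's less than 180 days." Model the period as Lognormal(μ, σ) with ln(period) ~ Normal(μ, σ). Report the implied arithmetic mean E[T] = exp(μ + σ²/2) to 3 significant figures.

E[T] ≈ 557 days

If T ~ Lognormal(μ,σ) then ln T ~ Normal(μ,σ), so the p-quantile of ln T is μ + z_p·σ.
ln(70) = 4.248 and ln(180) = 5.193; z_{0.05} = -1.645, z_{0.25} = -0.6745.
σ = (5.193 − 4.248)/(-0.6745 − (-1.645)) = 0.973.
μ = 4.248 − (-1.645)·0.973 = 5.849.
E[T] = exp(μ + σ²/2) = exp(5.849 + 0.4737) = 557 days.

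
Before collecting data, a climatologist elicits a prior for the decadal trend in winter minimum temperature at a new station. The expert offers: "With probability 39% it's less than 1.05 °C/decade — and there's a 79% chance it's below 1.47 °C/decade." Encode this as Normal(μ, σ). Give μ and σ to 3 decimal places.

The p-quantile of Normal(μ,σ) is μ + z_p·σ, with z_{0.39} = -0.2793 and z_{0.79} = 0.8064.
Eliminate σ: μ = (z₂·x₁ − z₁·x₂)/(z₂ − z₁) = (0.8064·1.05 − (-0.2793)·1.47)/1.086 = 1.158.
Then σ = (x₂ − x₁)/(z₂ − z₁) = (1.47 − 1.05)/1.086 = 0.387.

μ = 1.158, σ = 0.387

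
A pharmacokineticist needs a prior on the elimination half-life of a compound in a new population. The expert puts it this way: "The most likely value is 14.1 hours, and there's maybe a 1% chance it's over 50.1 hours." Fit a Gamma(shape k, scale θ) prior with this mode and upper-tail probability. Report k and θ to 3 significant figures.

k ≈ 3.68, θ ≈ 5.25

Gamma(k,θ) with k>1 has mode (k−1)θ, so θ = 14.1/(k−1).
Need P(X < 50.1) = 0.99 with θ tied to k this way. Start at k = 2, θ = 14.1: P(X<50.1) ≈ 0.870.
Too low — raise k to concentrate. Iterating converges to k ≈ 3.68.
Then θ = 14.1/(3.68−1) ≈ 5.25.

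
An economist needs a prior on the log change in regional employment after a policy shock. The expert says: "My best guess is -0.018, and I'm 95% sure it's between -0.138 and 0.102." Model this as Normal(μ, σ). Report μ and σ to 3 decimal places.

A symmetric 95% interval runs μ ± z·σ with z = 1.96.
Half-width = 0.12, so σ = 0.12/1.96 = 0.061.
μ is the stated best guess, -0.018.

μ = -0.018, σ = 0.061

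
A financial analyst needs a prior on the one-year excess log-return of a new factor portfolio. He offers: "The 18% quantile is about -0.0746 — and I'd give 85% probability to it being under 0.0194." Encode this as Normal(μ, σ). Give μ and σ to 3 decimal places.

μ = -0.031, σ = 0.048

For Normal(μ,σ), the p-quantile is μ + z_p·σ. Here z_{0.18} = -0.9154, z_{0.85} = 1.036.
So -0.0746 = μ − 0.9154σ and 0.0194 = μ + 1.036σ.
Subtracting: σ = (0.0194 − -0.0746)/(1.036 − (-0.9154)) = 0.048.
Then μ = -0.0746 − (-0.9154)·0.048 = -0.031.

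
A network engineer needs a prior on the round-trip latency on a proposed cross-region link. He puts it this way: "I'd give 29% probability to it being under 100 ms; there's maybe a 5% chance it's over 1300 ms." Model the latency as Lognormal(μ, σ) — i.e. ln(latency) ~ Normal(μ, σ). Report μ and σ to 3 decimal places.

If T ~ Lognormal(μ,σ) then ln T ~ Normal(μ,σ), so the p-quantile of ln T is μ + z_p·σ.
ln(100) = 4.605 and ln(1300) = 7.17; z_{0.29} = -0.5534, z_{0.95} = 1.645.
σ = (7.17 − 4.605)/(1.645 − (-0.5534)) = 1.167.
μ = 4.605 − (-0.5534)·1.167 = 5.251.

μ ≈ 5.251, σ ≈ 1.167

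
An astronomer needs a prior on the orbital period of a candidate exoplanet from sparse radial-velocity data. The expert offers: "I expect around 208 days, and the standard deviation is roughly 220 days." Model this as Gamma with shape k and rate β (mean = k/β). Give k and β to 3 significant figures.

For Gamma(k, rate β): mean = k/β, variance = k/β², so CV = 1/√k.
CV = SD/mean = 220/208 = 1.058, hence k = 1/CV² = 0.894.
Then β = k/mean = 0.894/208 = 0.0043.

k ≈ 0.894, β ≈ 0.0043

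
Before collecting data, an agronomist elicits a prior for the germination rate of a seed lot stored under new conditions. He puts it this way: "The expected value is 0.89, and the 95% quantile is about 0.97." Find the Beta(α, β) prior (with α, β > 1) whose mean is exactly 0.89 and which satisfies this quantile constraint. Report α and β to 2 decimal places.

With mean 0.89 fixed, write α = 0.89s, β = 0.11s where s = α+β.
Need P(θ < 0.97) = 0.95 under Beta(0.89s, 0.11s). Normal approximation: (q−m)/√(m(1−m)/s) ≈ z_{0.95} = 1.64, so s ≈ 0.89·0.11·(1.64)²/(0.97−0.89)² = 41.4.
At s = 41.4: P(θ<0.97) ≈ 0.986. Adjusting to match 0.95 gives s ≈ 25.46.
So α = 0.89·25.46 ≈ 22.66, β = 0.11·25.46 ≈ 2.80.

α ≈ 22.66, β ≈ 2.80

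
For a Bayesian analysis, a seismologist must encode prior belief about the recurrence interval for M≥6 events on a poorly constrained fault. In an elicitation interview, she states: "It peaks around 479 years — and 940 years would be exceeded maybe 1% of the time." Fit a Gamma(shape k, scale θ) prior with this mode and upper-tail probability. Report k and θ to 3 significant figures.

k ≈ 11.8, θ ≈ 44.2

Gamma(k,θ) with k>1 has mode (k−1)θ, so θ = 479/(k−1).
Need P(X < 940) = 0.99 with θ tied to k this way. Start at k = 2, θ = 479: P(X<940) ≈ 0.584.
Too low — raise k to concentrate. Iterating converges to k ≈ 11.8.
Then θ = 479/(11.8−1) ≈ 44.2.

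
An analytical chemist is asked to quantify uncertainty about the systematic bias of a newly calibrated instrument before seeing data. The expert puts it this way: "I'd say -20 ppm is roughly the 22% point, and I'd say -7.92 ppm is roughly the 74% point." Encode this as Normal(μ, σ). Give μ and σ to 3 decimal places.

For Normal(μ,σ), the p-quantile is μ + z_p·σ. Here z_{0.22} = -0.7722, z_{0.74} = 0.6433.
So -20 = μ − 0.7722σ and -7.92 = μ + 0.6433σ.
Subtracting: σ = (-7.92 − -20)/(0.6433 − (-0.7722)) = 8.534.
Then μ = -20 − (-0.7722)·8.534 = -13.410.

μ = -13.410, σ = 8.534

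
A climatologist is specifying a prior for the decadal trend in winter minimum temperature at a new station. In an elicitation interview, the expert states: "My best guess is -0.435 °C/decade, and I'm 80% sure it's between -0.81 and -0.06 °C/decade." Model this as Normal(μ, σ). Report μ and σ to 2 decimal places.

A symmetric 80% interval runs μ ± z·σ with z = 1.282.
Half-width = 0.375, so σ = 0.375/1.282 = 0.29.
μ is the stated best guess, -0.43.

μ = -0.43, σ = 0.29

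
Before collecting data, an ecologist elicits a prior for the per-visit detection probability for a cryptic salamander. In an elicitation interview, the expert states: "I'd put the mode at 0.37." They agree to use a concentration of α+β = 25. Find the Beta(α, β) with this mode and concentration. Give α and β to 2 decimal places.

For α,β > 1 the Beta mode is (α−1)/(α+β−2). With α+β = 25, the mode is (α−1)/23.
Set (α−1)/23 = 0.37 → α = 1 + 0.37·23 = 9.51.
β = 25 − α = 15.49.

α = 9.51, β = 15.49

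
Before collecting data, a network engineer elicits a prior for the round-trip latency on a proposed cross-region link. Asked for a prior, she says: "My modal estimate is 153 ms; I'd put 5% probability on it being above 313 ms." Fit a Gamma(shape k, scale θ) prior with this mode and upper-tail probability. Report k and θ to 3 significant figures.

k ≈ 6.4, θ ≈ 28.3

Gamma(k,θ) with k>1 has mode (k−1)θ, so θ = 153/(k−1).
Need P(X < 313) = 0.95 with θ tied to k this way. Start at k = 2, θ = 153: P(X<313) ≈ 0.606.
Too low — raise k to concentrate. Iterating converges to k ≈ 6.4.
Then θ = 153/(6.4−1) ≈ 28.3.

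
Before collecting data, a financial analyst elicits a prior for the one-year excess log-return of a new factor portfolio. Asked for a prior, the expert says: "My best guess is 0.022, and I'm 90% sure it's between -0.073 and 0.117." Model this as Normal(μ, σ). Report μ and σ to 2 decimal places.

A symmetric 90% interval runs μ ± z·σ with z = 1.645.
Half-width = 0.095, so σ = 0.095/1.645 = 0.06.
μ is the stated best guess, 0.02.

μ = 0.02, σ = 0.06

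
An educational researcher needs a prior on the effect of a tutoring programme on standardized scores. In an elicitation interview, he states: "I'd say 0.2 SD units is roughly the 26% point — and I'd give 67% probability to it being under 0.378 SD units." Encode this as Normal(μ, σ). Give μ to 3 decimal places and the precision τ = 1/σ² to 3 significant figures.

μ = 0.306, τ = 37

The p-quantile of Normal(μ,σ) is μ + z_p·σ, with z_{0.26} = -0.6433 and z_{0.67} = 0.4399.
Eliminate σ: μ = (z₂·x₁ − z₁·x₂)/(z₂ − z₁) = (0.4399·0.2 − (-0.6433)·0.378)/1.083 = 0.306.
Then σ = (x₂ − x₁)/(z₂ − z₁) = (0.378 − 0.2)/1.083 = 0.164.
Precision τ = 1/σ² = 1/0.1643² = 37.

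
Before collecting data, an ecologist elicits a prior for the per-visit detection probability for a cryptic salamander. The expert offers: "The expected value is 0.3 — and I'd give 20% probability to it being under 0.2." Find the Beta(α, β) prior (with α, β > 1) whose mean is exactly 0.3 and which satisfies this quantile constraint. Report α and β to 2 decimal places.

α ≈ 4.63, β ≈ 10.80

With mean 0.3 fixed, write α = 0.3s, β = 0.7s where s = α+β.
Need P(θ < 0.2) = 0.2 under Beta(0.3s, 0.7s). Normal approximation: (q−m)/√(m(1−m)/s) ≈ z_{0.2} = -0.842, so s ≈ 0.3·0.7·(-0.842)²/(0.2−0.3)² = 14.9.
At s = 14.9: P(θ<0.2) ≈ 0.205. Adjusting to match 0.2 gives s ≈ 15.43.
So α = 0.3·15.43 ≈ 4.63, β = 0.7·15.43 ≈ 10.80.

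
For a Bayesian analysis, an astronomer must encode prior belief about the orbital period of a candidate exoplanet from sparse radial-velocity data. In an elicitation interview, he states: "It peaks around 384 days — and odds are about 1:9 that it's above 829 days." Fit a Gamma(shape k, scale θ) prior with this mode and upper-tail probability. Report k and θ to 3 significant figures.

Gamma(k,θ) with k>1 has mode (k−1)θ, so θ = 384/(k−1).
Need P(X < 829) = 0.9 with θ tied to k this way. Start at k = 2, θ = 384: P(X<829) ≈ 0.635.
Too low — raise k to concentrate. Iterating converges to k ≈ 4.25.
Then θ = 384/(4.25−1) ≈ 118.

k ≈ 4.25, θ ≈ 118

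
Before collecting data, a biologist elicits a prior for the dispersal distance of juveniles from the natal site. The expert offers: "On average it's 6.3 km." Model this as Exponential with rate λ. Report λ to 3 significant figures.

Exponential mean = 1/λ, so λ = 1/6.3 = 0.159.

λ ≈ 0.159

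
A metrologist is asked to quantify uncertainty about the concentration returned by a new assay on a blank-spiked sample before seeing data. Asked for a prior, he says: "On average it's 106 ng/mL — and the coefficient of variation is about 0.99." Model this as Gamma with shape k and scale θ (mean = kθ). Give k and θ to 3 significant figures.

k ≈ 1.02, θ ≈ 104

For Gamma(k, scale θ): mean = kθ, variance = kθ², so CV = 1/√k.
CV = 0.99, hence k = 1/CV² = 1.02.
Then θ = mean/k = 106/1.02 = 104.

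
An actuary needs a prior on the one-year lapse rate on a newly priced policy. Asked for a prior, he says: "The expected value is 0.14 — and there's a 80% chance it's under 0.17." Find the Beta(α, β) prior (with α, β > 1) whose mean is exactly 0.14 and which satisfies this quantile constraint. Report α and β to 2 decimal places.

With mean 0.14 fixed, write α = 0.14s, β = 0.86s where s = α+β.
Need P(θ < 0.17) = 0.8 under Beta(0.14s, 0.86s). Normal approximation: (q−m)/√(m(1−m)/s) ≈ z_{0.8} = 0.842, so s ≈ 0.14·0.86·(0.842)²/(0.17−0.14)² = 94.8.
At s = 94.8: P(θ<0.17) ≈ 0.807. Adjusting to match 0.8 gives s ≈ 88.66.
So α = 0.14·88.66 ≈ 12.41, β = 0.86·88.66 ≈ 76.25.

α ≈ 12.41, β ≈ 76.25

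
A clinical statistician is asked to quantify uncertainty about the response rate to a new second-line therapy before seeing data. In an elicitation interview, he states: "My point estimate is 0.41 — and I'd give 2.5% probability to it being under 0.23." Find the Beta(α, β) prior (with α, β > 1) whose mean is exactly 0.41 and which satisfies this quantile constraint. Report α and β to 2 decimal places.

With mean 0.41 fixed, write α = 0.41s, β = 0.59s where s = α+β.
Need P(θ < 0.23) = 0.025 under Beta(0.41s, 0.59s). Normal approximation: (q−m)/√(m(1−m)/s) ≈ z_{0.025} = -1.96, so s ≈ 0.41·0.59·(-1.96)²/(0.23−0.41)² = 28.7.
At s = 28.7: P(θ<0.23) ≈ 0.018. Adjusting to match 0.025 gives s ≈ 25.13.
So α = 0.41·25.13 ≈ 10.30, β = 0.59·25.13 ≈ 14.83.

α ≈ 10.30, β ≈ 14.83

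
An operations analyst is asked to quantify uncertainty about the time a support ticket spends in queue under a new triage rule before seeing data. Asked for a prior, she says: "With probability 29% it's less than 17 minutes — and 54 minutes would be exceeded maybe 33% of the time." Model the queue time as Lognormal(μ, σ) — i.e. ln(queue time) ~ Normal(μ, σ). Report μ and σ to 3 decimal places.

If T ~ Lognormal(μ,σ) then ln T ~ Normal(μ,σ), so the p-quantile of ln T is μ + z_p·σ.
ln(17) = 2.833 and ln(54) = 3.989; z_{0.29} = -0.5534, z_{0.67} = 0.4399.
σ = (3.989 − 2.833)/(0.4399 − (-0.5534)) = 1.164.
μ = 2.833 − (-0.5534)·1.164 = 3.477.

μ ≈ 3.477, σ ≈ 1.164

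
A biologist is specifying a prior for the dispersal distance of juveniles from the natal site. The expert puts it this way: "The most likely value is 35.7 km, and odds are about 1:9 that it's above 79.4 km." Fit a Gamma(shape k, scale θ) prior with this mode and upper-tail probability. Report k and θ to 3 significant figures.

k ≈ 4.01, θ ≈ 11.9

Gamma(k,θ) with k>1 has mode (k−1)θ, so θ = 35.7/(k−1).
Need P(X < 79.4) = 0.9 with θ tied to k this way. Start at k = 2, θ = 35.7: P(X<79.4) ≈ 0.651.
Too low — raise k to concentrate. Iterating converges to k ≈ 4.01.
Then θ = 35.7/(4.01−1) ≈ 11.9.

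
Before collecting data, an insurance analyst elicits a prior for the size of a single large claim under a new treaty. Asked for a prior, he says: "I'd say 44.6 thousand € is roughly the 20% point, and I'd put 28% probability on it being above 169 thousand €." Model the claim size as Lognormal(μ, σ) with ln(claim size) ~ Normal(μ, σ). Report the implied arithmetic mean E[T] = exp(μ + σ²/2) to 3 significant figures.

If T ~ Lognormal(μ,σ) then ln T ~ Normal(μ,σ), so the p-quantile of ln T is μ + z_p·σ.
ln(44.6) = 3.798 and ln(169) = 5.13; z_{0.2} = -0.8416, z_{0.72} = 0.5828.
σ = (5.13 − 3.798)/(0.5828 − (-0.8416)) = 0.935.
μ = 3.798 − (-0.8416)·0.935 = 4.585.
E[T] = exp(μ + σ²/2) = exp(4.585 + 0.4373) = 152 thousand €.

E[T] ≈ 152 thousand €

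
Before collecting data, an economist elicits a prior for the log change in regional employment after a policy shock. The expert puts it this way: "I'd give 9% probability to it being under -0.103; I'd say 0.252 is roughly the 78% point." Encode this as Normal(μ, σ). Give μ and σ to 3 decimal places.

The p-quantile of Normal(μ,σ) is μ + z_p·σ, with z_{0.09} = -1.341 and z_{0.78} = 0.7722.
Eliminate σ: μ = (z₂·x₁ − z₁·x₂)/(z₂ − z₁) = (0.7722·-0.103 − (-1.341)·0.252)/2.113 = 0.122.
Then σ = (x₂ − x₁)/(z₂ − z₁) = (0.252 − -0.103)/2.113 = 0.168.

μ = 0.122, σ = 0.168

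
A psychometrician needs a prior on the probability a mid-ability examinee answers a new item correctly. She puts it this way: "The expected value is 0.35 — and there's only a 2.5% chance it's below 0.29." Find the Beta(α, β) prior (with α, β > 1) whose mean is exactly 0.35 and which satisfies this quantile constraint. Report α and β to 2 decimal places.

α ≈ 81.07, β ≈ 150.56

With mean 0.35 fixed, write α = 0.35s, β = 0.65s where s = α+β.
Need P(θ < 0.29) = 0.025 under Beta(0.35s, 0.65s). Normal approximation: (q−m)/√(m(1−m)/s) ≈ z_{0.025} = -1.96, so s ≈ 0.35·0.65·(-1.96)²/(0.29−0.35)² = 242.8.
At s = 242.8: P(θ<0.29) ≈ 0.022. Adjusting to match 0.025 gives s ≈ 231.63.
So α = 0.35·231.63 ≈ 81.07, β = 0.65·231.63 ≈ 150.56.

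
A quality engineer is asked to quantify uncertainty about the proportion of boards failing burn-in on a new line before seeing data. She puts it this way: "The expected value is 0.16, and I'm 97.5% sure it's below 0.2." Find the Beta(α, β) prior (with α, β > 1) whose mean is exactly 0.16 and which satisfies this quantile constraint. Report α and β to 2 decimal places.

With mean 0.16 fixed, write α = 0.16s, β = 0.84s where s = α+β.
Need P(θ < 0.2) = 0.975 under Beta(0.16s, 0.84s). Normal approximation: (q−m)/√(m(1−m)/s) ≈ z_{0.975} = 1.96, so s ≈ 0.16·0.84·(1.96)²/(0.2−0.16)² = 322.7.
At s = 322.7: P(θ<0.2) ≈ 0.970. Adjusting to match 0.975 gives s ≈ 352.29.
So α = 0.16·352.29 ≈ 56.37, β = 0.84·352.29 ≈ 295.92.

α ≈ 56.37, β ≈ 295.92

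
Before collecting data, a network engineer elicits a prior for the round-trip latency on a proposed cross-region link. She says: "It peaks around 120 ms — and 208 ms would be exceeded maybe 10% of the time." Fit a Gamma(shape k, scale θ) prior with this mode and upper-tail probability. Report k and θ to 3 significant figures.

k ≈ 7.27, θ ≈ 19.1

Gamma(k,θ) with k>1 has mode (k−1)θ, so θ = 120/(k−1).
Need P(X < 208) = 0.9 with θ tied to k this way. Start at k = 2, θ = 120: P(X<208) ≈ 0.517.
Too low — raise k to concentrate. Iterating converges to k ≈ 7.27.
Then θ = 120/(7.27−1) ≈ 19.1.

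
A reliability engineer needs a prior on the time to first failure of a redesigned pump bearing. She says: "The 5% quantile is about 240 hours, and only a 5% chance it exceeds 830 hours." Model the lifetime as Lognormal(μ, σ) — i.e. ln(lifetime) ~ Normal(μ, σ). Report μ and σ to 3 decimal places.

If T ~ Lognormal(μ,σ) then ln T ~ Normal(μ,σ), so the p-quantile of ln T is μ + z_p·σ.
ln(240) = 5.481 and ln(830) = 6.721; z_{0.05} = -1.645, z_{0.95} = 1.645.
σ = (6.721 − 5.481)/(1.645 − (-1.645)) = 0.377.
μ = 5.481 − (-1.645)·0.377 = 6.101.

μ ≈ 6.101, σ ≈ 0.377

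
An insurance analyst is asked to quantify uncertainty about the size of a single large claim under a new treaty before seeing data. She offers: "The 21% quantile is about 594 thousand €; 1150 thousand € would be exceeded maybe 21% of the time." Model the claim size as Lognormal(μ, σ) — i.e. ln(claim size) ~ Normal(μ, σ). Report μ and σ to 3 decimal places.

μ ≈ 6.717, σ ≈ 0.410

If T ~ Lognormal(μ,σ) then ln T ~ Normal(μ,σ), so the p-quantile of ln T is μ + z_p·σ.
ln(594) = 6.387 and ln(1150) = 7.048; z_{0.21} = -0.8064, z_{0.79} = 0.8064.
σ = (7.048 − 6.387)/(0.8064 − (-0.8064)) = 0.410.
μ = 6.387 − (-0.8064)·0.410 = 6.717.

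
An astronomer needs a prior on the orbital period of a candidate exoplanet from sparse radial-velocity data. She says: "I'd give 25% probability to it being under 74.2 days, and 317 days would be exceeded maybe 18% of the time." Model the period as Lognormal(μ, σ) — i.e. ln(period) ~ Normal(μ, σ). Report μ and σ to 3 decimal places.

μ ≈ 4.923, σ ≈ 0.913

If T ~ Lognormal(μ,σ) then ln T ~ Normal(μ,σ), so the p-quantile of ln T is μ + z_p·σ.
ln(74.2) = 4.307 and ln(317) = 5.759; z_{0.25} = -0.6745, z_{0.82} = 0.9154.
σ = (5.759 − 4.307)/(0.9154 − (-0.6745)) = 0.913.
μ = 4.307 − (-0.6745)·0.913 = 4.923.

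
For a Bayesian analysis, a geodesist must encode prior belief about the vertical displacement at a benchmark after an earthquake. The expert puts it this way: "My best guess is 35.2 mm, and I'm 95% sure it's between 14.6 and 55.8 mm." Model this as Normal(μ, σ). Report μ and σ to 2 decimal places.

A symmetric 95% interval runs μ ± z·σ with z = 1.96.
Half-width = 20.6, so σ = 20.6/1.96 = 10.51.
μ is the stated best guess, 35.20.

μ = 35.20, σ = 10.51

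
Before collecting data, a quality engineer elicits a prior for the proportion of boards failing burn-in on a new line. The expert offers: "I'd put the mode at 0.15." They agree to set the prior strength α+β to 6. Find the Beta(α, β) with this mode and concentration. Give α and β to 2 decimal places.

α = 1.60, β = 4.40

For α,β > 1 the Beta mode is (α−1)/(α+β−2). With α+β = 6, the mode is (α−1)/4.
Set (α−1)/4 = 0.15 → α = 1 + 0.15·4 = 1.60.
β = 6 − α = 4.40.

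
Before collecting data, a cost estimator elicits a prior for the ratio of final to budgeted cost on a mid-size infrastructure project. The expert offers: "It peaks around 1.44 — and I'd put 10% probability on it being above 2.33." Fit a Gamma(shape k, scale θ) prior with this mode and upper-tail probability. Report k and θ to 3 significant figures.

k ≈ 9.13, θ ≈ 0.177

Gamma(k,θ) with k>1 has mode (k−1)θ, so θ = 1.44/(k−1).
Need P(X < 2.33) = 0.9 with θ tied to k this way. Start at k = 2, θ = 1.44: P(X<2.33) ≈ 0.481.
Too low — raise k to concentrate. Iterating converges to k ≈ 9.13.
Then θ = 1.44/(9.13−1) ≈ 0.177.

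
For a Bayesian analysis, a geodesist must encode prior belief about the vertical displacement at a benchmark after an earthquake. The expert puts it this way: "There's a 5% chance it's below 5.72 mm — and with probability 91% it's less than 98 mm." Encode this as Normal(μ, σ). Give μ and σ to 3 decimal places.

The p-quantile of Normal(μ,σ) is μ + z_p·σ, with z_{0.05} = -1.645 and z_{0.91} = 1.341.
Eliminate σ: μ = (z₂·x₁ − z₁·x₂)/(z₂ − z₁) = (1.341·5.72 − (-1.645)·98)/2.986 = 56.560.
Then σ = (x₂ − x₁)/(z₂ − z₁) = (98 − 5.72)/2.986 = 30.908.

μ = 56.560, σ = 30.908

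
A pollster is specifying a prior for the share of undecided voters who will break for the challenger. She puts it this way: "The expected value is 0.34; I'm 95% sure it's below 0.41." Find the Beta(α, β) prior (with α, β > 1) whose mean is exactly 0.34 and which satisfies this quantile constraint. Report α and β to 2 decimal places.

With mean 0.34 fixed, write α = 0.34s, β = 0.66s where s = α+β.
Need P(θ < 0.41) = 0.95 under Beta(0.34s, 0.66s). Normal approximation: (q−m)/√(m(1−m)/s) ≈ z_{0.95} = 1.64, so s ≈ 0.34·0.66·(1.64)²/(0.41−0.34)² = 123.9.
At s = 123.9: P(θ<0.41) ≈ 0.947. Adjusting to match 0.95 gives s ≈ 128.14.
So α = 0.34·128.14 ≈ 43.57, β = 0.66·128.14 ≈ 84.57.

α ≈ 43.57, β ≈ 84.57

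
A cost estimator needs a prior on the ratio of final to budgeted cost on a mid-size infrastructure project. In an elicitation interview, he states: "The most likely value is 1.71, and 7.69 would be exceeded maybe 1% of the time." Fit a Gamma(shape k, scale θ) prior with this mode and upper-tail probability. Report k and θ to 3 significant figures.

k ≈ 2.79, θ ≈ 0.956

Gamma(k,θ) with k>1 has mode (k−1)θ, so θ = 1.71/(k−1).
Need P(X < 7.69) = 0.99 with θ tied to k this way. Start at k = 2, θ = 1.71: P(X<7.69) ≈ 0.939.
Too low — raise k to concentrate. Iterating converges to k ≈ 2.79.
Then θ = 1.71/(2.79−1) ≈ 0.956.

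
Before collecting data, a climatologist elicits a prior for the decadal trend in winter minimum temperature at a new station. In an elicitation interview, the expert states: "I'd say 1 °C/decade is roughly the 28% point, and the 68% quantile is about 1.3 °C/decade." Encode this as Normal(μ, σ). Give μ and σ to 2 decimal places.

The p-quantile of Normal(μ,σ) is μ + z_p·σ, with z_{0.28} = -0.5828 and z_{0.68} = 0.4677.
Eliminate σ: μ = (z₂·x₁ − z₁·x₂)/(z₂ − z₁) = (0.4677·1 − (-0.5828)·1.3)/1.051 = 1.17.
Then σ = (x₂ − x₁)/(z₂ − z₁) = (1.3 − 1)/1.051 = 0.29.

μ = 1.17, σ = 0.29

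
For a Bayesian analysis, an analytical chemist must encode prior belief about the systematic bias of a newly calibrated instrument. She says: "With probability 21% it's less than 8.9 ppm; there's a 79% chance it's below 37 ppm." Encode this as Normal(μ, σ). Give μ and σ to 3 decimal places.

For Normal(μ,σ), the p-quantile is μ + z_p·σ. Here z_{0.21} = -0.8064, z_{0.79} = 0.8064.
So 8.9 = μ − 0.8064σ and 37 = μ + 0.8064σ.
Subtracting: σ = (37 − 8.9)/(0.8064 − (-0.8064)) = 17.423.
Then μ = 8.9 − (-0.8064)·17.423 = 22.950.

μ = 22.950, σ = 17.423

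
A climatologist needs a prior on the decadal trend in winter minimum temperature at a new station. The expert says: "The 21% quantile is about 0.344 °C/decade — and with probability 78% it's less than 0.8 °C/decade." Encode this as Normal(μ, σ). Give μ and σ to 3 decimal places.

For Normal(μ,σ), the p-quantile is μ + z_p·σ. Here z_{0.21} = -0.8064, z_{0.78} = 0.7722.
So 0.344 = μ − 0.8064σ and 0.8 = μ + 0.7722σ.
Subtracting: σ = (0.8 − 0.344)/(0.7722 − (-0.8064)) = 0.289.
Then μ = 0.344 − (-0.8064)·0.289 = 0.577.

μ = 0.577, σ = 0.289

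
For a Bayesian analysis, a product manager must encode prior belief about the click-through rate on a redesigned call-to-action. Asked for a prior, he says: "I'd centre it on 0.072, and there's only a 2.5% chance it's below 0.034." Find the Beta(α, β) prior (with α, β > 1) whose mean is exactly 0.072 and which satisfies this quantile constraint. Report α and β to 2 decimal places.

With mean 0.072 fixed, write α = 0.072s, β = 0.928s where s = α+β.
Need P(θ < 0.034) = 0.025 under Beta(0.072s, 0.928s). Normal approximation: (q−m)/√(m(1−m)/s) ≈ z_{0.025} = -1.96, so s ≈ 0.072·0.928·(-1.96)²/(0.034−0.072)² = 177.7.
At s = 177.7: P(θ<0.034) ≈ 0.009. Adjusting to match 0.025 gives s ≈ 127.27.
So α = 0.072·127.27 ≈ 9.16, β = 0.928·127.27 ≈ 118.10.

α ≈ 9.16, β ≈ 118.10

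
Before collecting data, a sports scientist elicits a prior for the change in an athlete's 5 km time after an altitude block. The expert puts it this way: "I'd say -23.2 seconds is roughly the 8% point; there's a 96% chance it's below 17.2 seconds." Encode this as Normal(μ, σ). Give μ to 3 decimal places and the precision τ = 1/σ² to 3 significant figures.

μ = -5.212, τ = 0.0061

The p-quantile of Normal(μ,σ) is μ + z_p·σ, with z_{0.08} = -1.405 and z_{0.96} = 1.751.
Eliminate σ: μ = (z₂·x₁ − z₁·x₂)/(z₂ − z₁) = (1.751·-23.2 − (-1.405)·17.2)/3.156 = -5.212.
Then σ = (x₂ − x₁)/(z₂ − z₁) = (17.2 − -23.2)/3.156 = 12.802.
Precision τ = 1/σ² = 1/12.8² = 0.0061.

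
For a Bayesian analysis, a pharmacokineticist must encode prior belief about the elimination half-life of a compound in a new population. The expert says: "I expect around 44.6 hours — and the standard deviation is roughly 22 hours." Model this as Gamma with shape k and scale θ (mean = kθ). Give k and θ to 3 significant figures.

k ≈ 4.11, θ ≈ 10.9

For Gamma(k, scale θ): mean = kθ, variance = kθ², so CV = 1/√k.
CV = SD/mean = 22/44.6 = 0.4933, hence k = 1/CV² = 4.11.
Then θ = mean/k = 44.6/4.11 = 10.9.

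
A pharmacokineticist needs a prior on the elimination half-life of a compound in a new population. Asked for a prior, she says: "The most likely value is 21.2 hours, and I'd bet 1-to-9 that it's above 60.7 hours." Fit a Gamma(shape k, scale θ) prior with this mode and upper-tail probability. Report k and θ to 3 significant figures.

Gamma(k,θ) with k>1 has mode (k−1)θ, so θ = 21.2/(k−1).
Need P(X < 60.7) = 0.9 with θ tied to k this way. Start at k = 2, θ = 21.2: P(X<60.7) ≈ 0.779.
Too low — raise k to concentrate. Iterating converges to k ≈ 2.72.
Then θ = 21.2/(2.72−1) ≈ 12.3.

k ≈ 2.72, θ ≈ 12.3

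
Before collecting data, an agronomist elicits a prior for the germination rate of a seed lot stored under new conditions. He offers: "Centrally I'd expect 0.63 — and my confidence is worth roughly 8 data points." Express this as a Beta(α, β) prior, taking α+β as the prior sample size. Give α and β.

α = 5.04, β = 2.96

Under the effective-sample-size interpretation, Beta(α, β) has prior mean α/(α+β) and prior sample size α+β.
So α+β = 8 and α/(α+β) = 0.63, giving α = 0.63·8 = 5.04 and β = 8 − 5.04 = 2.96.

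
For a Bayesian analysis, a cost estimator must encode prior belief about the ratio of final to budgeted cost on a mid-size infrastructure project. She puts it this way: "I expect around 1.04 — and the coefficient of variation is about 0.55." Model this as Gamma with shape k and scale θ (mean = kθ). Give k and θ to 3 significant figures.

For Gamma(k, scale θ): mean = kθ, variance = kθ², so CV = 1/√k.
CV = 0.55, hence k = 1/CV² = 3.31.
Then θ = mean/k = 1.04/3.31 = 0.315.

k ≈ 3.31, θ ≈ 0.315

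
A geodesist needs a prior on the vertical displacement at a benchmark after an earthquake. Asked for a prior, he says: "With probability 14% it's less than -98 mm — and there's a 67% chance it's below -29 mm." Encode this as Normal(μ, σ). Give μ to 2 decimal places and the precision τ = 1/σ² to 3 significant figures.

μ = -48.97, τ = 0.000485

For Normal(μ,σ), the p-quantile is μ + z_p·σ. Here z_{0.14} = -1.08, z_{0.67} = 0.4399.
So -98 = μ − 1.08σ and -29 = μ + 0.4399σ.
Subtracting: σ = (-29 − -98)/(0.4399 − (-1.08)) = 45.39.
Then μ = -98 − (-1.08)·45.39 = -48.97.
Precision τ = 1/σ² = 1/45.39² = 0.000485.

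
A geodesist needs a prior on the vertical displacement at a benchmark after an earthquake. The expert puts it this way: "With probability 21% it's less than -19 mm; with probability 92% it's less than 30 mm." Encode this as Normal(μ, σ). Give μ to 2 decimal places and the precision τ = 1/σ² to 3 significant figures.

For Normal(μ,σ), the p-quantile is μ + z_p·σ. Here z_{0.21} = -0.8064, z_{0.92} = 1.405.
So -19 = μ − 0.8064σ and 30 = μ + 1.405σ.
Subtracting: σ = (30 − -19)/(1.405 − (-0.8064)) = 22.16.
Then μ = -19 − (-0.8064)·22.16 = -1.13.
Precision τ = 1/σ² = 1/22.16² = 0.00204.

μ = -1.13, τ = 0.00204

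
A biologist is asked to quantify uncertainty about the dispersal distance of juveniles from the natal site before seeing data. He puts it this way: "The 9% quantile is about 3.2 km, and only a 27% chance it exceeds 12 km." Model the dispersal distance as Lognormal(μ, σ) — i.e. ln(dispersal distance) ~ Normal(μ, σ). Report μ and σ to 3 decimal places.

If T ~ Lognormal(μ,σ) then ln T ~ Normal(μ,σ), so the p-quantile of ln T is μ + z_p·σ.
ln(3.2) = 1.163 and ln(12) = 2.485; z_{0.09} = -1.341, z_{0.73} = 0.6128.
σ = (2.485 − 1.163)/(0.6128 − (-1.341)) = 0.677.
μ = 1.163 − (-1.341)·0.677 = 2.070.

μ ≈ 2.070, σ ≈ 0.677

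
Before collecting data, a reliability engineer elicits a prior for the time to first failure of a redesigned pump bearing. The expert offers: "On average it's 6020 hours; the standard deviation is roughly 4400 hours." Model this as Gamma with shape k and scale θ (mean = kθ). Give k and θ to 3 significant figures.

k ≈ 1.87, θ ≈ 3220

For Gamma(k, scale θ): mean = kθ, variance = kθ², so CV = 1/√k.
CV = SD/mean = 4400/6020 = 0.7309, hence k = 1/CV² = 1.87.
Then θ = mean/k = 6020/1.87 = 3220.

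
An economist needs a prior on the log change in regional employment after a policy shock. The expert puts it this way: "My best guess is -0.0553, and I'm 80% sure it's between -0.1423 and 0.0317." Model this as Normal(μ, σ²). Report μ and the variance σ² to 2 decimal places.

μ = -0.06, σ² = 0.00

A symmetric 80% interval runs μ ± z·σ with z = 1.282.
Half-width = 0.087, so σ = 0.087/1.282 = 0.068 and σ² = 0.00.
μ is the stated best guess, -0.06.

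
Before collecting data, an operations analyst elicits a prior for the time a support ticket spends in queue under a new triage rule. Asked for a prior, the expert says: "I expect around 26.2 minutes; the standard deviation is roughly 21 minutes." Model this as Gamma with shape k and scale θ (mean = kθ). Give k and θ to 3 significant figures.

For Gamma(k, scale θ): mean = kθ, variance = kθ², so CV = 1/√k.
CV = SD/mean = 21/26.2 = 0.8015, hence k = 1/CV² = 1.56.
Then θ = mean/k = 26.2/1.56 = 16.8.

k ≈ 1.56, θ ≈ 16.8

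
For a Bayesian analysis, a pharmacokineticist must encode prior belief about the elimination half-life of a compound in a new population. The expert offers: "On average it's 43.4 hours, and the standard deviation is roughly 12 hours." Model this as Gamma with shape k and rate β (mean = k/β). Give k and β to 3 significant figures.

k ≈ 13.1, β ≈ 0.301

For Gamma(k, rate β): mean = k/β, variance = k/β², so CV = 1/√k.
CV = SD/mean = 12/43.4 = 0.2765, hence k = 1/CV² = 13.1.
Then β = k/mean = 13.1/43.4 = 0.301.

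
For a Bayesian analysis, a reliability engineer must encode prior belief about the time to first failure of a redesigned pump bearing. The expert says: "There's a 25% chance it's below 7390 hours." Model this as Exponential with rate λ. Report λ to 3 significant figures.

P(T < 7390.0) = 1 − e^(−λ·7390.0) = 0.25, so λ = −ln(1−0.25)/7390.0 = −ln(0.75)/7390.0 = 3.89e-05.

λ ≈ 3.89e-05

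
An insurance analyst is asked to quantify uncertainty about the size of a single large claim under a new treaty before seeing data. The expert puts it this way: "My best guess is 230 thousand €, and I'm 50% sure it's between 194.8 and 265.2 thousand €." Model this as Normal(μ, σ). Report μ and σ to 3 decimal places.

A symmetric 50% interval runs μ ± z·σ with z = 0.6745.
Half-width = 35.2, so σ = 35.2/0.6745 = 52.188.
μ is the stated best guess, 230.000.

μ = 230.000, σ = 52.188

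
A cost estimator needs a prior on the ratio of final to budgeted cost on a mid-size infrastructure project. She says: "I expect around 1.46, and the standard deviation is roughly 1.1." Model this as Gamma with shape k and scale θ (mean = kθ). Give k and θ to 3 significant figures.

For Gamma(k, scale θ): mean = kθ, variance = kθ², so CV = 1/√k.
CV = SD/mean = 1.1/1.46 = 0.7534, hence k = 1/CV² = 1.76.
Then θ = mean/k = 1.46/1.76 = 0.829.

k ≈ 1.76, θ ≈ 0.829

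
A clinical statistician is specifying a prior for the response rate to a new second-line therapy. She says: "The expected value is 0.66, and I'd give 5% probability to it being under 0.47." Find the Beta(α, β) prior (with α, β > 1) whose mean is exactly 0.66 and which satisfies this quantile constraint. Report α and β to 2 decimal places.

α ≈ 11.76, β ≈ 6.06

With mean 0.66 fixed, write α = 0.66s, β = 0.34s where s = α+β.
Need P(θ < 0.47) = 0.05 under Beta(0.66s, 0.34s). Normal approximation: (q−m)/√(m(1−m)/s) ≈ z_{0.05} = -1.64, so s ≈ 0.66·0.34·(-1.64)²/(0.47−0.66)² = 16.8.
At s = 16.8: P(θ<0.47) ≈ 0.055. Adjusting to match 0.05 gives s ≈ 17.83.
So α = 0.66·17.83 ≈ 11.76, β = 0.34·17.83 ≈ 6.06.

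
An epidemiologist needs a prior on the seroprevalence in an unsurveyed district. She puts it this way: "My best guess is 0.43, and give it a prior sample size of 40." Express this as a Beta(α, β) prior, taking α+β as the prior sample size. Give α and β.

α = 17.2, β = 22.8

Under the effective-sample-size interpretation, Beta(α, β) has prior mean α/(α+β) and prior sample size α+β.
So α+β = 40 and α/(α+β) = 0.43, giving α = 0.43·40 = 17.2 and β = 40 − 17.2 = 22.8.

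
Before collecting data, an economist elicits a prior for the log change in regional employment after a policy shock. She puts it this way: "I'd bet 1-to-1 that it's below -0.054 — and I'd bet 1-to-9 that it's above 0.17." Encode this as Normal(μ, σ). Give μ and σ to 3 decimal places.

μ = -0.054, σ = 0.175

The p-quantile of Normal(μ,σ) is μ + z_p·σ, with z_{0.5} = 0 and z_{0.9} = 1.282.
Eliminate σ: μ = (z₂·x₁ − z₁·x₂)/(z₂ − z₁) = (1.282·-0.054 − (0)·0.17)/1.282 = -0.054.
Then σ = (x₂ − x₁)/(z₂ − z₁) = (0.17 − -0.054)/1.282 = 0.175.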